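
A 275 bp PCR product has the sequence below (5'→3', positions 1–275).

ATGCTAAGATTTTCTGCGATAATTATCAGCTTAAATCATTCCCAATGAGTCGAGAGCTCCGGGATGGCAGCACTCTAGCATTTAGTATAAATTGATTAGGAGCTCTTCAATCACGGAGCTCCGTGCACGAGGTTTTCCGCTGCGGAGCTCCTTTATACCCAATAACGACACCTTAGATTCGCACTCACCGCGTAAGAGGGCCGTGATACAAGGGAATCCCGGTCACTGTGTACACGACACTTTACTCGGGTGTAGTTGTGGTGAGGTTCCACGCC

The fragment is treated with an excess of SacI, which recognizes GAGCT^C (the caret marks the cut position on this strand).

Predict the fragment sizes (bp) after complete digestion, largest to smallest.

SacI sites (GAGCTC) start at positions 54, 100, 116, 145.
SacI cuts after base 5 of each site (before the last base), so after positions 58, 104, 120, 149.
Linear molecule, 4 cuts → 5 fragments:
  1–58 → 58 bp
  59–104 → 46 bp
  105–120 → 16 bp
  121–149 → 29 bp
  150–275 → 126 bp
Sorted largest to smallest: 126, 58, 46, 29, 16 bp.

126, 58, 46, 29, 16 bp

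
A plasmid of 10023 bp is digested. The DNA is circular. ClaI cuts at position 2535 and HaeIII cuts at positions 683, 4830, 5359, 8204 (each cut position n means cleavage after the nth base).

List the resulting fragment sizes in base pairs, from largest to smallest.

Combined cut positions (sorted): 683, 2535, 4830, 5359, 8204.
Circular molecule, 5 cuts → 5 fragments:
  2535 − 683 = 1852 bp
  4830 − 2535 = 2295 bp
  5359 − 4830 = 529 bp
  8204 − 5359 = 2845 bp
  wrap: 10023 − 8204 + 683 = 2502 bp
Sorted largest to smallest: 2845, 2502, 2295, 1852, 529 bp.

2845, 2502, 2295, 1852, 529 bp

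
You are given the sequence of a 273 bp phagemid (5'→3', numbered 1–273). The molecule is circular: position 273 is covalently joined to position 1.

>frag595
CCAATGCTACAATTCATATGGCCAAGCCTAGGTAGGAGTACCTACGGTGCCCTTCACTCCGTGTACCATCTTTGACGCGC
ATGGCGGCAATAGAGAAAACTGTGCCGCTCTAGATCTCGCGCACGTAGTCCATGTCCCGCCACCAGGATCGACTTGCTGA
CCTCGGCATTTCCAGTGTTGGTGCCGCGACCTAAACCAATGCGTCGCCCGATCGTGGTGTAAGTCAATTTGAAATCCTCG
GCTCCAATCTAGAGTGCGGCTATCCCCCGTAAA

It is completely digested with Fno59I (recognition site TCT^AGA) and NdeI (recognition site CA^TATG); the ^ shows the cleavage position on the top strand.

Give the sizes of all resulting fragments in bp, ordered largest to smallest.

Fno59I sites (TCTAGA) start at positions 109, 248.
Fno59I cuts after base 3 of each site, so after positions 111, 250.
The NdeI site (CATATG) starts at position 15.
NdeI cuts after base 2 of each site, so after position 16.
Combined cut positions: 16, 111, 250.
Circular molecule, 3 cuts → 3 fragments:
  17–111 → 95 bp
  112–250 → 139 bp
  251–273 then 1–16 → 23 + 16 = 39 bp
Sorted largest to smallest: 139, 95, 39 bp.

139, 95, 39 bp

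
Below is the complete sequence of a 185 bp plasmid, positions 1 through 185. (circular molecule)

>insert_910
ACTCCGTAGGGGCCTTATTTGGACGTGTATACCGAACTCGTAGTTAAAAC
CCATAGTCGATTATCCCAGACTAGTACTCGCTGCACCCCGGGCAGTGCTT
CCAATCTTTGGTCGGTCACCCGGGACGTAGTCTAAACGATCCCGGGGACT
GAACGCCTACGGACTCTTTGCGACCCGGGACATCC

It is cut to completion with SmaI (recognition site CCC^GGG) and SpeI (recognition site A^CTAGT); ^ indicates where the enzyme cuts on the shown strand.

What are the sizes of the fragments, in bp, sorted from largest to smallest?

79, 33, 32, 22, 19 bp

SmaI sites (CCCGGG) start at positions 87, 119, 141, 174.
SmaI cuts after base 3 of each site, so after positions 89, 121, 143, 176.
The SpeI site (ACTAGT) starts at position 70.
SpeI cuts after the first base of each site, so after position 70.
Combined cut positions: 70, 89, 121, 143, 176.
Circular molecule, 5 cuts → 5 fragments:
  71–89 → 19 bp
  90–121 → 32 bp
  122–143 → 22 bp
  144–176 → 33 bp
  177–185 then 1–70 → 9 + 70 = 79 bp
Sorted largest to smallest: 79, 33, 32, 22, 19 bp.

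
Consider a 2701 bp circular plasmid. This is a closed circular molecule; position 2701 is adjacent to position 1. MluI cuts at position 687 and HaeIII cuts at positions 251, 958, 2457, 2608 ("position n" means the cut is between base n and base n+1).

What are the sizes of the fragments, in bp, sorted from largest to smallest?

Combined cut positions (sorted): 251, 687, 958, 2457, 2608.
Circular molecule, 5 cuts → 5 fragments:
  687 − 251 = 436 bp
  958 − 687 = 271 bp
  2457 − 958 = 1499 bp
  2608 − 2457 = 151 bp
  wrap: 2701 − 2608 + 251 = 344 bp
Sorted largest to smallest: 1499, 436, 344, 271, 151 bp.

1499, 436, 344, 271, 151 bp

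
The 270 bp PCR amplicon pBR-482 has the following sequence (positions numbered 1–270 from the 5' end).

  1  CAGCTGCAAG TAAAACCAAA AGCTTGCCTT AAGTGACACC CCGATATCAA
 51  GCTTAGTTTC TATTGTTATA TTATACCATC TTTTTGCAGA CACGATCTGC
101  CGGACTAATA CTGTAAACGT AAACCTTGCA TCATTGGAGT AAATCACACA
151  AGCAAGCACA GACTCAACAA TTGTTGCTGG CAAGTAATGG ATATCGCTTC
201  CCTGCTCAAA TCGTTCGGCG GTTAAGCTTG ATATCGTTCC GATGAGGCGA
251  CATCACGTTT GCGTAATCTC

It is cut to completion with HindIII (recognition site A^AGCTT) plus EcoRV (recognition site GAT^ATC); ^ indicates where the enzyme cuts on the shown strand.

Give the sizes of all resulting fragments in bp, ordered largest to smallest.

HindIII sites (AAGCTT) start at positions 20, 49, 224.
HindIII cuts after the first base of each site, so after positions 20, 49, 224.
EcoRV sites (GATATC) start at positions 43, 190, 230.
EcoRV cuts after base 3 of each site, so after positions 45, 192, 232.
Combined cut positions: 20, 45, 49, 192, 224, 232.
Linear molecule, 6 cuts → 7 fragments:
  1–20 → 20 bp
  21–45 → 25 bp
  46–49 → 4 bp
  50–192 → 143 bp
  193–224 → 32 bp
  225–232 → 8 bp
  233–270 → 38 bp
Sorted largest to smallest: 143, 38, 32, 25, 20, 8, 4 bp.

143, 38, 32, 25, 20, 8, 4 bp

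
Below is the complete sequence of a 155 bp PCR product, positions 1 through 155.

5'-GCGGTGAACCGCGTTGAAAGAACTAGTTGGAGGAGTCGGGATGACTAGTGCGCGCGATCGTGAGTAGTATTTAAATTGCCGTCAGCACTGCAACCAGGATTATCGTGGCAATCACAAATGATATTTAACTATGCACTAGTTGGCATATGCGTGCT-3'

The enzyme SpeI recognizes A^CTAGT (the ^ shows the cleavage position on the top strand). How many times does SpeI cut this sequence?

ACTAGT occurs starting at positions 22, 44, 135.
SpeI cuts at 3 sites.

3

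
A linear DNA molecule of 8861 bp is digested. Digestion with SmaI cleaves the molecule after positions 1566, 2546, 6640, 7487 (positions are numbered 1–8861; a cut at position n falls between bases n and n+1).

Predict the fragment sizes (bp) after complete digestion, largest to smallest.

4094, 1566, 1374, 980, 847 bp

Linear molecule, 4 cuts → 5 fragments:
  1566 − 0 = 1566 bp
  2546 − 1566 = 980 bp
  6640 − 2546 = 4094 bp
  7487 − 6640 = 847 bp
  8861 − 7487 = 1374 bp
Sorted largest to smallest: 4094, 1566, 1374, 980, 847 bp.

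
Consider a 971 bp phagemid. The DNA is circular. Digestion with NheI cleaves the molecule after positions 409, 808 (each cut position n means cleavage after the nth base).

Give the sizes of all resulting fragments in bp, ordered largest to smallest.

572, 399 bp

Circular molecule, 2 cuts → 2 fragments:
  808 − 409 = 399 bp
  wrap: 971 − 808 + 409 = 572 bp
Sorted largest to smallest: 572, 399 bp.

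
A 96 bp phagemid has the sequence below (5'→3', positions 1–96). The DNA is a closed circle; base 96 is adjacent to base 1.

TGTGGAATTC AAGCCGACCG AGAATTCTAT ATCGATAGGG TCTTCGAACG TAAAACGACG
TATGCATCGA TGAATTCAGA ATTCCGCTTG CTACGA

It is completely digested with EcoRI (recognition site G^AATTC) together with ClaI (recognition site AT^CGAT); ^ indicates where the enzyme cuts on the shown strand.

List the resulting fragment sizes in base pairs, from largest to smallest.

EcoRI sites (GAATTC) start at positions 5, 22, 72, 79.
EcoRI cuts after the first base of each site, so after positions 5, 22, 72, 79.
ClaI sites (ATCGAT) start at positions 31, 66.
ClaI cuts after base 2 of each site, so after positions 32, 67.
Combined cut positions: 5, 22, 32, 67, 72, 79.
Circular molecule, 6 cuts → 6 fragments:
  6–22 → 17 bp
  23–32 → 10 bp
  33–67 → 35 bp
  68–72 → 5 bp
  73–79 → 7 bp
  80–96 then 1–5 → 17 + 5 = 22 bp
Sorted largest to smallest: 35, 22, 17, 10, 7, 5 bp.

35, 22, 17, 10, 7, 5 bp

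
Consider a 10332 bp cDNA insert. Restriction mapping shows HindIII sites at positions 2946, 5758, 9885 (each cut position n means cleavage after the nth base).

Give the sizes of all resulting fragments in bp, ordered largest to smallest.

Linear molecule, 3 cuts → 4 fragments:
  2946 − 0 = 2946 bp
  5758 − 2946 = 2812 bp
  9885 − 5758 = 4127 bp
  10332 − 9885 = 447 bp
Sorted largest to smallest: 4127, 2946, 2812, 447 bp.

4127, 2946, 2812, 447 bp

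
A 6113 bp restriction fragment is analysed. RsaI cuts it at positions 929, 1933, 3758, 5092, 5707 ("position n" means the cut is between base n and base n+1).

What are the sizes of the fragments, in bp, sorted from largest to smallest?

Linear molecule, 5 cuts → 6 fragments:
  929 − 0 = 929 bp
  1933 − 929 = 1004 bp
  3758 − 1933 = 1825 bp
  5092 − 3758 = 1334 bp
  5707 − 5092 = 615 bp
  6113 − 5707 = 406 bp
Sorted largest to smallest: 1825, 1334, 1004, 929, 615, 406 bp.

1825, 1334, 1004, 929, 615, 406 bp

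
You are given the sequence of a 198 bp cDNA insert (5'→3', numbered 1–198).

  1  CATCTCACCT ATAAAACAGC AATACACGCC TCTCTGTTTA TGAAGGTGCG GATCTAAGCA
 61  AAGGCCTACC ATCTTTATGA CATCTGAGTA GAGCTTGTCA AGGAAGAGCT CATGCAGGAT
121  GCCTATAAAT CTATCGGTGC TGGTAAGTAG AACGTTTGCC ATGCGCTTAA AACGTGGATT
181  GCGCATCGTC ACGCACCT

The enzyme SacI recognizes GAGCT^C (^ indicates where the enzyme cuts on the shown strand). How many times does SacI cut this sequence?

1

GAGCTC occurs starting at position 106.
SacI cuts at 1 site.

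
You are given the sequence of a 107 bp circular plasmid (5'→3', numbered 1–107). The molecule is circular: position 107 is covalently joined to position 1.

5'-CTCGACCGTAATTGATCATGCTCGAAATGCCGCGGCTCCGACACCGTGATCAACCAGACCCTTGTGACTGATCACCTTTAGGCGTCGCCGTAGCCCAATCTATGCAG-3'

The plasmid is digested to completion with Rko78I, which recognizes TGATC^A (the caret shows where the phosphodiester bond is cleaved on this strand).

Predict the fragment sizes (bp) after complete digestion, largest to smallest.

Rko78I sites (TGATCA) start at positions 13, 47, 69.
Rko78I cuts after base 5 of each site (before the last base), so after positions 17, 51, 73.
Circular molecule, 3 cuts → 3 fragments:
  18–51 → 34 bp
  52–73 → 22 bp
  74–107 then 1–17 → 34 + 17 = 51 bp
Sorted largest to smallest: 51, 34, 22 bp.

51, 34, 22 bp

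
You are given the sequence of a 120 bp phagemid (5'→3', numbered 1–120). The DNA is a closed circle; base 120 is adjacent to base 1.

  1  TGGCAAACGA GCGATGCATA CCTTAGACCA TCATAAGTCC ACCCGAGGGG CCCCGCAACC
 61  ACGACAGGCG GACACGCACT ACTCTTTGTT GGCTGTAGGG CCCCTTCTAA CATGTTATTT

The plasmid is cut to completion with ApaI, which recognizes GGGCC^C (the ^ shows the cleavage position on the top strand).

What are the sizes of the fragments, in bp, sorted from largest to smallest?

70, 50 bp

ApaI sites (GGGCCC) start at positions 48, 98.
ApaI cuts after base 5 of each site (before the last base), so after positions 52, 102.
Circular molecule, 2 cuts → 2 fragments:
  53–102 → 50 bp
  103–120 then 1–52 → 18 + 52 = 70 bp
Sorted largest to smallest: 70, 50 bp.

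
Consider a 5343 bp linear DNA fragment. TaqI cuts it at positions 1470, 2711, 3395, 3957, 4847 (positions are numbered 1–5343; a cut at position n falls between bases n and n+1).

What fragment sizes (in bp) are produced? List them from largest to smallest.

Linear molecule, 5 cuts → 6 fragments:
  1470 − 0 = 1470 bp
  2711 − 1470 = 1241 bp
  3395 − 2711 = 684 bp
  3957 − 3395 = 562 bp
  4847 − 3957 = 890 bp
  5343 − 4847 = 496 bp
Sorted largest to smallest: 1470, 1241, 890, 684, 562, 496 bp.

1470, 1241, 890, 684, 562, 496 bp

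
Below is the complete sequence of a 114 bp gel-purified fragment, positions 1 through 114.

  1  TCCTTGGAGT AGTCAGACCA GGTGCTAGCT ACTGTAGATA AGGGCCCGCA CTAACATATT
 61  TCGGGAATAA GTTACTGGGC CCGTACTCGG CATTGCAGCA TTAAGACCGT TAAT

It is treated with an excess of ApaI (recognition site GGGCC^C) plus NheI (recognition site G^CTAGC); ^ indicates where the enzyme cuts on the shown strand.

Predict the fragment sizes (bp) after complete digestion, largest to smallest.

35, 33, 24, 22 bp

ApaI sites (GGGCCC) start at positions 42, 77.
ApaI cuts after base 5 of each site (before the last base), so after positions 46, 81.
The NheI site (GCTAGC) starts at position 24.
NheI cuts after the first base of each site, so after position 24.
Combined cut positions: 24, 46, 81.
Linear molecule, 3 cuts → 4 fragments:
  1–24 → 24 bp
  25–46 → 22 bp
  47–81 → 35 bp
  82–114 → 33 bp
Sorted largest to smallest: 35, 33, 24, 22 bp.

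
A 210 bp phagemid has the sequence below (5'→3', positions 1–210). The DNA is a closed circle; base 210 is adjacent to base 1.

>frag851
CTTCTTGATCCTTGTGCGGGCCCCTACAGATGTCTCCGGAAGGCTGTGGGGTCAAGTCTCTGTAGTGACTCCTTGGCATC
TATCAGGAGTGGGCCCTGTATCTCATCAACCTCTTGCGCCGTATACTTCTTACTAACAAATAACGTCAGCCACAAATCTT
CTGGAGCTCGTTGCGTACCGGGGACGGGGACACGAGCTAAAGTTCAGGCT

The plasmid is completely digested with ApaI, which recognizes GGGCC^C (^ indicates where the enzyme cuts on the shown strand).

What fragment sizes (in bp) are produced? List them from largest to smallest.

ApaI sites (GGGCCC) start at positions 18, 91.
ApaI cuts after base 5 of each site (before the last base), so after positions 22, 95.
Circular molecule, 2 cuts → 2 fragments:
  23–95 → 73 bp
  96–210 then 1–22 → 115 + 22 = 137 bp
Sorted largest to smallest: 137, 73 bp.

137, 73 bp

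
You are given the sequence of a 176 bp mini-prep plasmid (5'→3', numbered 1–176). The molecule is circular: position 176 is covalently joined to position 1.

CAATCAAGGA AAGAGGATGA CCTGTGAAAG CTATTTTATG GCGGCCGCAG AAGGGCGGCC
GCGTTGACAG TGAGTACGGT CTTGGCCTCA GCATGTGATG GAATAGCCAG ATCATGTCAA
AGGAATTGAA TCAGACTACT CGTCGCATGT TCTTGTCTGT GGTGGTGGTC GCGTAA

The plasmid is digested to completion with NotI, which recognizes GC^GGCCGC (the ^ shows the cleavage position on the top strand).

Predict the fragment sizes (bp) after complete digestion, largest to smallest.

NotI sites (GCGGCCGC) start at positions 41, 55.
NotI cuts after base 2 of each site, so after positions 42, 56.
Circular molecule, 2 cuts → 2 fragments:
  43–56 → 14 bp
  57–176 then 1–42 → 120 + 42 = 162 bp
Sorted largest to smallest: 162, 14 bp.

162, 14 bp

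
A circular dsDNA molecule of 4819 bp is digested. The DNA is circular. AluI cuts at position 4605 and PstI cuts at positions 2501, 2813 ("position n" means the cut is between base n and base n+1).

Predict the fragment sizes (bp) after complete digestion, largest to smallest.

Combined cut positions (sorted): 2501, 2813, 4605.
Circular molecule, 3 cuts → 3 fragments:
  2813 − 2501 = 312 bp
  4605 − 2813 = 1792 bp
  wrap: 4819 − 4605 + 2501 = 2715 bp
Sorted largest to smallest: 2715, 1792, 312 bp.

2715, 1792, 312 bp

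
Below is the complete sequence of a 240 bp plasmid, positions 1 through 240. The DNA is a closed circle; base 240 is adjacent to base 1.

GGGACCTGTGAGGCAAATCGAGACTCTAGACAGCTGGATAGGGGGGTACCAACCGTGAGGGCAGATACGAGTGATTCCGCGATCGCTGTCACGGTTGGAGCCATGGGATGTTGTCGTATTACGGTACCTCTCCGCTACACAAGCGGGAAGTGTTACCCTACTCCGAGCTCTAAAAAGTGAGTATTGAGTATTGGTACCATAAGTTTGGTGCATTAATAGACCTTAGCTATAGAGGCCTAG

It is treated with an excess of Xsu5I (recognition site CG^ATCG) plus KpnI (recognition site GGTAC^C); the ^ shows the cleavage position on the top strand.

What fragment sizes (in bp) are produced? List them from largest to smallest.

92, 70, 46, 32 bp

The Xsu5I site (CGATCG) starts at position 80.
Xsu5I cuts after base 2 of each site, so after position 81.
KpnI sites (GGTACC) start at positions 45, 123, 193.
KpnI cuts after base 5 of each site (before the last base), so after positions 49, 127, 197.
Combined cut positions: 49, 81, 127, 197.
Circular molecule, 4 cuts → 4 fragments:
  50–81 → 32 bp
  82–127 → 46 bp
  128–197 → 70 bp
  198–240 then 1–49 → 43 + 49 = 92 bp
Sorted largest to smallest: 92, 70, 46, 32 bp.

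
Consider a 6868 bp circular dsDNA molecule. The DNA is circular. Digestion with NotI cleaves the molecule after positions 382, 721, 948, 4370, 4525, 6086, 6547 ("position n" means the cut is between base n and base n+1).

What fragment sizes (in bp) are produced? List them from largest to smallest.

Circular molecule, 7 cuts → 7 fragments:
  721 − 382 = 339 bp
  948 − 721 = 227 bp
  4370 − 948 = 3422 bp
  4525 − 4370 = 155 bp
  6086 − 4525 = 1561 bp
  6547 − 6086 = 461 bp
  wrap: 6868 − 6547 + 382 = 703 bp
Sorted largest to smallest: 3422, 1561, 703, 461, 339, 227, 155 bp.

3422, 1561, 703, 461, 339, 227, 155 bp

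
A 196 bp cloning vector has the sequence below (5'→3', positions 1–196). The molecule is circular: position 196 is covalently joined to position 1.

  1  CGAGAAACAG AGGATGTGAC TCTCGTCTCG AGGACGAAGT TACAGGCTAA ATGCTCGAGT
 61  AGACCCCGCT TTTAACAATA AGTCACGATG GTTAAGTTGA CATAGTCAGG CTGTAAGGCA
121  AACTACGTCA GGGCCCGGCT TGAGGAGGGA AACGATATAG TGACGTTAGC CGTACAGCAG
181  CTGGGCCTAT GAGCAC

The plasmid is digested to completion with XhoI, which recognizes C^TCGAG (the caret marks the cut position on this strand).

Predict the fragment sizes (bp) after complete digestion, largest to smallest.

169, 27 bp

XhoI sites (CTCGAG) start at positions 27, 54.
XhoI cuts after the first base of each site, so after positions 27, 54.
Circular molecule, 2 cuts → 2 fragments:
  28–54 → 27 bp
  55–196 then 1–27 → 142 + 27 = 169 bp
Sorted largest to smallest: 169, 27 bp.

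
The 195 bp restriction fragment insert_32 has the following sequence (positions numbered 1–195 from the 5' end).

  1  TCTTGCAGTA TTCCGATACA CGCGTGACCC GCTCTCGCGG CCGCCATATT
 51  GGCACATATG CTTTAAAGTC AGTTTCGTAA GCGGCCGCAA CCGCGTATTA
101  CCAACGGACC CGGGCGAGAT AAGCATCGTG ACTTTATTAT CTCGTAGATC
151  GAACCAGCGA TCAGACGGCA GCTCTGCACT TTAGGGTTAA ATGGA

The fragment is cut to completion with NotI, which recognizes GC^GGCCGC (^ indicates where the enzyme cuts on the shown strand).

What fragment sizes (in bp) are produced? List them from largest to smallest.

NotI sites (GCGGCCGC) start at positions 37, 81.
NotI cuts after base 2 of each site, so after positions 38, 82.
Linear molecule, 2 cuts → 3 fragments:
  1–38 → 38 bp
  39–82 → 44 bp
  83–195 → 113 bp
Sorted largest to smallest: 113, 44, 38 bp.

113, 44, 38 bp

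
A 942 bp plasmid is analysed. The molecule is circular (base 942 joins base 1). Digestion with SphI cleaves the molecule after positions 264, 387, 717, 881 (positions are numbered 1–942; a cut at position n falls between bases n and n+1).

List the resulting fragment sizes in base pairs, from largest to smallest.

330, 325, 164, 123 bp

Circular molecule, 4 cuts → 4 fragments:
  387 − 264 = 123 bp
  717 − 387 = 330 bp
  881 − 717 = 164 bp
  wrap: 942 − 881 + 264 = 325 bp
Sorted largest to smallest: 330, 325, 164, 123 bp.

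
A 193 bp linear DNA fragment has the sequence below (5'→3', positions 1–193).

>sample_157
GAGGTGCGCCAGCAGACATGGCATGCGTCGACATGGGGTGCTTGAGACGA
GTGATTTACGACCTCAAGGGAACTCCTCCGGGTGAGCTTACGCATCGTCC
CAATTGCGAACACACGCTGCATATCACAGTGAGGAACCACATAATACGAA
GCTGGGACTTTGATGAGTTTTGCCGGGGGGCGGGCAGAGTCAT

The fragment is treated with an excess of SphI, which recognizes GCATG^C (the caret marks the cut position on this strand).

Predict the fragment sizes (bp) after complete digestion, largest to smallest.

The SphI site (GCATGC) starts at position 21.
SphI cuts after base 5 of each site (before the last base), so after position 25.
Linear molecule, 1 cut → 2 fragments:
  1–25 → 25 bp
  26–193 → 168 bp
Sorted largest to smallest: 168, 25 bp.

168, 25 bp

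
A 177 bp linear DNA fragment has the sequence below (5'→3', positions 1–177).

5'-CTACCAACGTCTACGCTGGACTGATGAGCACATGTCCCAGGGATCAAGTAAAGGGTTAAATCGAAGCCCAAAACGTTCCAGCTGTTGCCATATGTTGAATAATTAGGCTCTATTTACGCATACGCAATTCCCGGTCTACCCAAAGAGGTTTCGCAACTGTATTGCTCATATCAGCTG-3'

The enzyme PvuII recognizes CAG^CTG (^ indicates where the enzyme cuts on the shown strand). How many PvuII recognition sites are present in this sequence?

CAGCTG occurs starting at positions 79, 172.
PvuII cuts at 2 sites.

2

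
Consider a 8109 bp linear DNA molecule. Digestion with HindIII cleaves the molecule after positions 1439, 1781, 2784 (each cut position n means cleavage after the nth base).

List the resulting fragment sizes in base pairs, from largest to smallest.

Linear molecule, 3 cuts → 4 fragments:
  1439 − 0 = 1439 bp
  1781 − 1439 = 342 bp
  2784 − 1781 = 1003 bp
  8109 − 2784 = 5325 bp
Sorted largest to smallest: 5325, 1439, 1003, 342 bp.

5325, 1439, 1003, 342 bp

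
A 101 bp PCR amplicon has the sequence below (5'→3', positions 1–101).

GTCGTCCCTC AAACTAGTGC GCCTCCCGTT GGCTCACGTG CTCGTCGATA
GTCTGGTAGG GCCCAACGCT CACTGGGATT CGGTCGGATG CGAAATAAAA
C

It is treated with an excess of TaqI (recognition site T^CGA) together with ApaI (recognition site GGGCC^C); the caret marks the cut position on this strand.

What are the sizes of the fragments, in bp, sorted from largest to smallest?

The TaqI site (TCGA) starts at position 45.
TaqI cuts after the first base of each site, so after position 45.
The ApaI site (GGGCCC) starts at position 59.
ApaI cuts after base 5 of each site (before the last base), so after position 63.
Combined cut positions: 45, 63.
Linear molecule, 2 cuts → 3 fragments:
  1–45 → 45 bp
  46–63 → 18 bp
  64–101 → 38 bp
Sorted largest to smallest: 45, 38, 18 bp.

45, 38, 18 bp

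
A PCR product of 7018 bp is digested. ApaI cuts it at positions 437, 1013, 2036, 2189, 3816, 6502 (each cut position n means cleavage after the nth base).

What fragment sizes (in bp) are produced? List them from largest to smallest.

2686, 1627, 1023, 576, 516, 437, 153 bp

Linear molecule, 6 cuts → 7 fragments:
  437 − 0 = 437 bp
  1013 − 437 = 576 bp
  2036 − 1013 = 1023 bp
  2189 − 2036 = 153 bp
  3816 − 2189 = 1627 bp
  6502 − 3816 = 2686 bp
  7018 − 6502 = 516 bp
Sorted largest to smallest: 2686, 1627, 1023, 576, 516, 437, 153 bp.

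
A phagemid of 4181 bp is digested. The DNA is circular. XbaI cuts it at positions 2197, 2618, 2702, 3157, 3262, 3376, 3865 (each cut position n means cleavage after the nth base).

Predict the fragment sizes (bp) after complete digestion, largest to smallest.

Circular molecule, 7 cuts → 7 fragments:
  2618 − 2197 = 421 bp
  2702 − 2618 = 84 bp
  3157 − 2702 = 455 bp
  3262 − 3157 = 105 bp
  3376 − 3262 = 114 bp
  3865 − 3376 = 489 bp
  wrap: 4181 − 3865 + 2197 = 2513 bp
Sorted largest to smallest: 2513, 489, 455, 421, 114, 105, 84 bp.

2513, 489, 455, 421, 114, 105, 84 bp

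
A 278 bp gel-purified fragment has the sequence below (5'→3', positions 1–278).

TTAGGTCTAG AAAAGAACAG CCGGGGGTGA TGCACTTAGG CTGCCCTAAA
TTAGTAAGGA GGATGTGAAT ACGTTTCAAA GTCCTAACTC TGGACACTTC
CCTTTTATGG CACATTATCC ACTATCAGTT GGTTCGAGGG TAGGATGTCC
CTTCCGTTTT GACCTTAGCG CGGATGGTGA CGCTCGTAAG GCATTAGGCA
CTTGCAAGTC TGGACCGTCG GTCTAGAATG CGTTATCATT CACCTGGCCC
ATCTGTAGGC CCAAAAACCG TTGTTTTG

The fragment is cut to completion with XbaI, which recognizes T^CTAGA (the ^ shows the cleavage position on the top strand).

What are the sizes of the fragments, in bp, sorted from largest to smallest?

216, 56, 6 bp

XbaI sites (TCTAGA) start at positions 6, 222.
XbaI cuts after the first base of each site, so after positions 6, 222.
Linear molecule, 2 cuts → 3 fragments:
  1–6 → 6 bp
  7–222 → 216 bp
  223–278 → 56 bp
Sorted largest to smallest: 216, 56, 6 bp.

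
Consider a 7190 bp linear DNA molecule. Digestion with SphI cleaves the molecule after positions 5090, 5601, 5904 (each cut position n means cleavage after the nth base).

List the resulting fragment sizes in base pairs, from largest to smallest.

Linear molecule, 3 cuts → 4 fragments:
  5090 − 0 = 5090 bp
  5601 − 5090 = 511 bp
  5904 − 5601 = 303 bp
  7190 − 5904 = 1286 bp
Sorted largest to smallest: 5090, 1286, 511, 303 bp.

5090, 1286, 511, 303 bp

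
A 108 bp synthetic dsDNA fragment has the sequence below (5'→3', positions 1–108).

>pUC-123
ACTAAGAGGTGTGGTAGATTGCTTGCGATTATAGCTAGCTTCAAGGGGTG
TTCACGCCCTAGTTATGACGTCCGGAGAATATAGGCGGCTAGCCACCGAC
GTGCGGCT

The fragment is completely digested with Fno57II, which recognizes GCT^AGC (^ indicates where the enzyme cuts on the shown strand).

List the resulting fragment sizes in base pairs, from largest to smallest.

54, 36, 18 bp

Fno57II sites (GCTAGC) start at positions 34, 88.
Fno57II cuts after base 3 of each site, so after positions 36, 90.
Linear molecule, 2 cuts → 3 fragments:
  1–36 → 36 bp
  37–90 → 54 bp
  91–108 → 18 bp
Sorted largest to smallest: 54, 36, 18 bp.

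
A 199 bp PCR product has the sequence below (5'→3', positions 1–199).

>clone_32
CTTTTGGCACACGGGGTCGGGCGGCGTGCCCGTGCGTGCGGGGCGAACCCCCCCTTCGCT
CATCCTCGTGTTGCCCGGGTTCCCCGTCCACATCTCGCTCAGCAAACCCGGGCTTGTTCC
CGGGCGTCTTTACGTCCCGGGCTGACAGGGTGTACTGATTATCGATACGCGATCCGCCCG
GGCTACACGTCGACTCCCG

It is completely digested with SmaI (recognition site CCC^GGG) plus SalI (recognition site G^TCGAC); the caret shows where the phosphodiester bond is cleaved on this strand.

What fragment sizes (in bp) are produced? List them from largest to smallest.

76, 41, 33, 17, 12, 10, 10 bp

SmaI sites (CCCGGG) start at positions 74, 107, 119, 136, 177.
SmaI cuts after base 3 of each site, so after positions 76, 109, 121, 138, 179.
The SalI site (GTCGAC) starts at position 189.
SalI cuts after the first base of each site, so after position 189.
Combined cut positions: 76, 109, 121, 138, 179, 189.
Linear molecule, 6 cuts → 7 fragments:
  1–76 → 76 bp
  77–109 → 33 bp
  110–121 → 12 bp
  122–138 → 17 bp
  139–179 → 41 bp
  180–189 → 10 bp
  190–199 → 10 bp
Sorted largest to smallest: 76, 41, 33, 17, 12, 10, 10 bp.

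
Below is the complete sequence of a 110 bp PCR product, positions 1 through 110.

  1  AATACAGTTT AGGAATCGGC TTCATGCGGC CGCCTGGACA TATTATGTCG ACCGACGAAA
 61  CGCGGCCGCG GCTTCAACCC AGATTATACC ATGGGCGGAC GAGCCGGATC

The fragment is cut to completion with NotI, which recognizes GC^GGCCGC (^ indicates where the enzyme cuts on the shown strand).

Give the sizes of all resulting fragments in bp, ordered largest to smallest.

NotI sites (GCGGCCGC) start at positions 26, 62.
NotI cuts after base 2 of each site, so after positions 27, 63.
Linear molecule, 2 cuts → 3 fragments:
  1–27 → 27 bp
  28–63 → 36 bp
  64–110 → 47 bp
Sorted largest to smallest: 47, 36, 27 bp.

47, 36, 27 bp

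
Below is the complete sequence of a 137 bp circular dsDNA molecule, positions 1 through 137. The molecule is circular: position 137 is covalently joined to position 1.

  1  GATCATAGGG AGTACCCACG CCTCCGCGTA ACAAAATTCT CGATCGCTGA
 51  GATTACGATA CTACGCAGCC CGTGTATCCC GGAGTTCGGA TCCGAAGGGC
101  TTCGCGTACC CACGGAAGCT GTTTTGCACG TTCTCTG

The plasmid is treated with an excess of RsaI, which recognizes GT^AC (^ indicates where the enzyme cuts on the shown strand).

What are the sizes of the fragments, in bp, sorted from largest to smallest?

94, 43 bp

RsaI sites (GTAC) start at positions 12, 106.
RsaI cuts after base 2 of each site, so after positions 13, 107.
Circular molecule, 2 cuts → 2 fragments:
  14–107 → 94 bp
  108–137 then 1–13 → 30 + 13 = 43 bp
Sorted largest to smallest: 94, 43 bp.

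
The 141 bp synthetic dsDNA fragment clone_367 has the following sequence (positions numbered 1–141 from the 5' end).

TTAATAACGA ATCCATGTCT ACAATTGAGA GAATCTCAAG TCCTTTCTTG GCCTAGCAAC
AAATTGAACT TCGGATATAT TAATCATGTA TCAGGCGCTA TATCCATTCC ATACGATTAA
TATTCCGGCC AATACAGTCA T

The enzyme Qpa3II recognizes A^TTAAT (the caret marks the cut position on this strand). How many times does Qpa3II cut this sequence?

ATTAAT occurs starting at positions 79, 116.
Qpa3II cuts at 2 sites.

2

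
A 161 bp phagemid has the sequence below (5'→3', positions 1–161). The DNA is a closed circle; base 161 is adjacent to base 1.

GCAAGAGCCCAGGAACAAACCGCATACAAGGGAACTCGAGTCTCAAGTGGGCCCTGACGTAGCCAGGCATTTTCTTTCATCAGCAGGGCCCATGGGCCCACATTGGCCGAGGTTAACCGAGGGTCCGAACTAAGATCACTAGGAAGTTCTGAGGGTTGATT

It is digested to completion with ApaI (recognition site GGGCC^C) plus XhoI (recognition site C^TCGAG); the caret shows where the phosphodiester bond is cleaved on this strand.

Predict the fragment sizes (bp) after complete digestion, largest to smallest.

ApaI sites (GGGCCC) start at positions 49, 86, 94.
ApaI cuts after base 5 of each site (before the last base), so after positions 53, 90, 98.
The XhoI site (CTCGAG) starts at position 35.
XhoI cuts after the first base of each site, so after position 35.
Combined cut positions: 35, 53, 90, 98.
Circular molecule, 4 cuts → 4 fragments:
  36–53 → 18 bp
  54–90 → 37 bp
  91–98 → 8 bp
  99–161 then 1–35 → 63 + 35 = 98 bp
Sorted largest to smallest: 98, 37, 18, 8 bp.

98, 37, 18, 8 bp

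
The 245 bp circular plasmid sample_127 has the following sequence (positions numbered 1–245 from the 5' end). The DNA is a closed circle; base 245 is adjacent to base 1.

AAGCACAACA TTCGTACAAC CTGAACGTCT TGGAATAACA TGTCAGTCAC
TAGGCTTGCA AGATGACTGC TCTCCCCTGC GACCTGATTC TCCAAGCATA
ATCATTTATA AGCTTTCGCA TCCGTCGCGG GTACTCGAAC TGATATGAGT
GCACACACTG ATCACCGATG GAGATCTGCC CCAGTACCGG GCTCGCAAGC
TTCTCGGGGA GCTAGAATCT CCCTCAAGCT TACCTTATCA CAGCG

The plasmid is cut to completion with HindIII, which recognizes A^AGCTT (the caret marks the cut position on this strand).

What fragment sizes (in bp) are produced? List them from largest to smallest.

129, 87, 29 bp

HindIII sites (AAGCTT) start at positions 110, 197, 226.
HindIII cuts after the first base of each site, so after positions 110, 197, 226.
Circular molecule, 3 cuts → 3 fragments:
  111–197 → 87 bp
  198–226 → 29 bp
  227–245 then 1–110 → 19 + 110 = 129 bp
Sorted largest to smallest: 129, 87, 29 bp.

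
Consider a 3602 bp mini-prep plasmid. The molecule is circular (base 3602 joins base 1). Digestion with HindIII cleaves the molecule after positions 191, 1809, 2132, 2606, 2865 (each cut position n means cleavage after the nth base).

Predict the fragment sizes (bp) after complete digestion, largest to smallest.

1618, 928, 474, 323, 259 bp

Circular molecule, 5 cuts → 5 fragments:
  1809 − 191 = 1618 bp
  2132 − 1809 = 323 bp
  2606 − 2132 = 474 bp
  2865 − 2606 = 259 bp
  wrap: 3602 − 2865 + 191 = 928 bp
Sorted largest to smallest: 1618, 928, 474, 323, 259 bp.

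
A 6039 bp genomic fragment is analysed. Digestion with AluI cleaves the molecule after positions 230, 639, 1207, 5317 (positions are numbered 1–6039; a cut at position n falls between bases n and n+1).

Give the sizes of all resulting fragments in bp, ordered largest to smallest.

4110, 722, 568, 409, 230 bp

Linear molecule, 4 cuts → 5 fragments:
  230 − 0 = 230 bp
  639 − 230 = 409 bp
  1207 − 639 = 568 bp
  5317 − 1207 = 4110 bp
  6039 − 5317 = 722 bp
Sorted largest to smallest: 4110, 722, 568, 409, 230 bp.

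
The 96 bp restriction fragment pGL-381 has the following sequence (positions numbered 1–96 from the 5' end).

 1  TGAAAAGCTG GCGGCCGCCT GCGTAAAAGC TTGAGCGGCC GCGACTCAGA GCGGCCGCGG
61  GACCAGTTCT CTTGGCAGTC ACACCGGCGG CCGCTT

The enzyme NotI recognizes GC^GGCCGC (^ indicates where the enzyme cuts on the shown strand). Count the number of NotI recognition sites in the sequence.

4

GCGGCCGC occurs starting at positions 11, 35, 51, 87.
NotI cuts at 4 sites.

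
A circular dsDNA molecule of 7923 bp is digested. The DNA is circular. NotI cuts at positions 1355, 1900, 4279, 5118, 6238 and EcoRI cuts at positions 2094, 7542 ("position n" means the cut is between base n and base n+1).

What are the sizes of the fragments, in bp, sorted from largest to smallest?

2185, 1736, 1304, 1120, 839, 545, 194 bp

Combined cut positions (sorted): 1355, 1900, 2094, 4279, 5118, 6238, 7542.
Circular molecule, 7 cuts → 7 fragments:
  1900 − 1355 = 545 bp
  2094 − 1900 = 194 bp
  4279 − 2094 = 2185 bp
  5118 − 4279 = 839 bp
  6238 − 5118 = 1120 bp
  7542 − 6238 = 1304 bp
  wrap: 7923 − 7542 + 1355 = 1736 bp
Sorted largest to smallest: 2185, 1736, 1304, 1120, 839, 545, 194 bp.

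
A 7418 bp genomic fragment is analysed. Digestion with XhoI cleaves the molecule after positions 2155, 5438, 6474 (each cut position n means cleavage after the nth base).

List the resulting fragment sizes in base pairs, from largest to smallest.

3283, 2155, 1036, 944 bp

Linear molecule, 3 cuts → 4 fragments:
  2155 − 0 = 2155 bp
  5438 − 2155 = 3283 bp
  6474 − 5438 = 1036 bp
  7418 − 6474 = 944 bp
Sorted largest to smallest: 3283, 2155, 1036, 944 bp.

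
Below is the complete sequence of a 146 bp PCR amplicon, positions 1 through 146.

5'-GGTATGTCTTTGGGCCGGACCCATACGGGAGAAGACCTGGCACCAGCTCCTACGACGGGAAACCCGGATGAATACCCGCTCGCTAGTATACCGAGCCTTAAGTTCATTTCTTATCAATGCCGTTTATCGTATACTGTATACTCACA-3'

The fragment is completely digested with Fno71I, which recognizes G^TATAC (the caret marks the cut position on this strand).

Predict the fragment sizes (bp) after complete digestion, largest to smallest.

86, 43, 10, 7 bp

Fno71I sites (GTATAC) start at positions 86, 129, 136.
Fno71I cuts after the first base of each site, so after positions 86, 129, 136.
Linear molecule, 3 cuts → 4 fragments:
  1–86 → 86 bp
  87–129 → 43 bp
  130–136 → 7 bp
  137–146 → 10 bp
Sorted largest to smallest: 86, 43, 10, 7 bp.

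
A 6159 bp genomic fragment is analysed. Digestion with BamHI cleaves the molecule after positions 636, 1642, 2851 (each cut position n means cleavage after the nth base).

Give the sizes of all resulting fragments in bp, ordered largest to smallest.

Linear molecule, 3 cuts → 4 fragments:
  636 − 0 = 636 bp
  1642 − 636 = 1006 bp
  2851 − 1642 = 1209 bp
  6159 − 2851 = 3308 bp
Sorted largest to smallest: 3308, 1209, 1006, 636 bp.

3308, 1209, 1006, 636 bp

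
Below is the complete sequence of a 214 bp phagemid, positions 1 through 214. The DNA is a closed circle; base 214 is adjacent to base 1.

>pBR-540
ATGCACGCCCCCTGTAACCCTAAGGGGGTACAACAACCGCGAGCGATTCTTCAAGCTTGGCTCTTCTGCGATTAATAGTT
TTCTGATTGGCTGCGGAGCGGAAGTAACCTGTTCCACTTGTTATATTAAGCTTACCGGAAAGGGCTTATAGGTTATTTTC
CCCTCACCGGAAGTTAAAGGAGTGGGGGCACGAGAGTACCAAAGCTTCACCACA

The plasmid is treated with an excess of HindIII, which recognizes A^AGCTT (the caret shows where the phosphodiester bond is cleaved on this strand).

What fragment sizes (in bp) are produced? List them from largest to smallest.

75, 74, 65 bp

HindIII sites (AAGCTT) start at positions 53, 128, 202.
HindIII cuts after the first base of each site, so after positions 53, 128, 202.
Circular molecule, 3 cuts → 3 fragments:
  54–128 → 75 bp
  129–202 → 74 bp
  203–214 then 1–53 → 12 + 53 = 65 bp
Sorted largest to smallest: 75, 74, 65 bp.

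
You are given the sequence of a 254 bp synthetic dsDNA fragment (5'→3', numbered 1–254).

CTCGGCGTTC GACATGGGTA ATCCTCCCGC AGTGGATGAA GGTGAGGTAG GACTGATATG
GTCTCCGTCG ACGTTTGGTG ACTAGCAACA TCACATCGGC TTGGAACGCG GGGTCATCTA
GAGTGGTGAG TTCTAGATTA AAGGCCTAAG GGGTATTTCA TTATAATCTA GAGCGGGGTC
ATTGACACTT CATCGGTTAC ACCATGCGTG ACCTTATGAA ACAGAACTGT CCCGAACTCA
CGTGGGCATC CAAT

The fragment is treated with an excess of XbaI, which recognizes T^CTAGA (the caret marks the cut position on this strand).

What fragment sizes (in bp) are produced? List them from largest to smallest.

117, 87, 35, 15 bp

XbaI sites (TCTAGA) start at positions 117, 132, 167.
XbaI cuts after the first base of each site, so after positions 117, 132, 167.
Linear molecule, 3 cuts → 4 fragments:
  1–117 → 117 bp
  118–132 → 15 bp
  133–167 → 35 bp
  168–254 → 87 bp
Sorted largest to smallest: 117, 87, 35, 15 bp.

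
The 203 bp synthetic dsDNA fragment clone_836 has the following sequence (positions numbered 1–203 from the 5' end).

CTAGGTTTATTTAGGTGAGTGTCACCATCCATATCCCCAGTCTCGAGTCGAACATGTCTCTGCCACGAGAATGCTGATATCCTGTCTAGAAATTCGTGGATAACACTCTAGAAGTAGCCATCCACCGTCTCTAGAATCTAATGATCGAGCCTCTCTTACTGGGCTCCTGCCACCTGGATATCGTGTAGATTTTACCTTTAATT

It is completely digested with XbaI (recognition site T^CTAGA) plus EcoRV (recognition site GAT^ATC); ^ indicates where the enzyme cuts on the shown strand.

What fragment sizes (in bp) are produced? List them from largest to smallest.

78, 49, 24, 23, 22, 7 bp

XbaI sites (TCTAGA) start at positions 85, 107, 130.
XbaI cuts after the first base of each site, so after positions 85, 107, 130.
EcoRV sites (GATATC) start at positions 76, 177.
EcoRV cuts after base 3 of each site, so after positions 78, 179.
Combined cut positions: 78, 85, 107, 130, 179.
Linear molecule, 5 cuts → 6 fragments:
  1–78 → 78 bp
  79–85 → 7 bp
  86–107 → 22 bp
  108–130 → 23 bp
  131–179 → 49 bp
  180–203 → 24 bp
Sorted largest to smallest: 78, 49, 24, 23, 22, 7 bp.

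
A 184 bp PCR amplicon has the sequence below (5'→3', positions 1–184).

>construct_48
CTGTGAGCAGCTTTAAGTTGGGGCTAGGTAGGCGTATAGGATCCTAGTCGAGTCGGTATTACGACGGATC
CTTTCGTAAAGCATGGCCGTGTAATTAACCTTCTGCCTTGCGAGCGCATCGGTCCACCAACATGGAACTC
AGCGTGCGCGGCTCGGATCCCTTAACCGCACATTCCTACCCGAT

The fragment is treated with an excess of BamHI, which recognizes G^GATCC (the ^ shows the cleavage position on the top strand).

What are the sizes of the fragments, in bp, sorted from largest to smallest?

BamHI sites (GGATCC) start at positions 39, 66, 155.
BamHI cuts after the first base of each site, so after positions 39, 66, 155.
Linear molecule, 3 cuts → 4 fragments:
  1–39 → 39 bp
  40–66 → 27 bp
  67–155 → 89 bp
  156–184 → 29 bp
Sorted largest to smallest: 89, 39, 29, 27 bp.

89, 39, 29, 27 bp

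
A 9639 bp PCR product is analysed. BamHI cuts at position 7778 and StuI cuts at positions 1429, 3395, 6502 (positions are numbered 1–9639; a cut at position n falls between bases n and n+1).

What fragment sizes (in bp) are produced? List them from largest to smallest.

3107, 1966, 1861, 1429, 1276 bp

Combined cut positions (sorted): 1429, 3395, 6502, 7778.
Linear molecule, 4 cuts → 5 fragments:
  1429 − 0 = 1429 bp
  3395 − 1429 = 1966 bp
  6502 − 3395 = 3107 bp
  7778 − 6502 = 1276 bp
  9639 − 7778 = 1861 bp
Sorted largest to smallest: 3107, 1966, 1861, 1429, 1276 bp.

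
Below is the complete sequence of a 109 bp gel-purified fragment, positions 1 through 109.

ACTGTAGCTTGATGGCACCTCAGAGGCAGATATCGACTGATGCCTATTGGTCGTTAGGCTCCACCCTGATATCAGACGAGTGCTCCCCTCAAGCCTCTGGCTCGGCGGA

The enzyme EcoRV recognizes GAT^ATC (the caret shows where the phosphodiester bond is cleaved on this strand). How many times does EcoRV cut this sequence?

GATATC occurs starting at positions 29, 68.
EcoRV cuts at 2 sites.

2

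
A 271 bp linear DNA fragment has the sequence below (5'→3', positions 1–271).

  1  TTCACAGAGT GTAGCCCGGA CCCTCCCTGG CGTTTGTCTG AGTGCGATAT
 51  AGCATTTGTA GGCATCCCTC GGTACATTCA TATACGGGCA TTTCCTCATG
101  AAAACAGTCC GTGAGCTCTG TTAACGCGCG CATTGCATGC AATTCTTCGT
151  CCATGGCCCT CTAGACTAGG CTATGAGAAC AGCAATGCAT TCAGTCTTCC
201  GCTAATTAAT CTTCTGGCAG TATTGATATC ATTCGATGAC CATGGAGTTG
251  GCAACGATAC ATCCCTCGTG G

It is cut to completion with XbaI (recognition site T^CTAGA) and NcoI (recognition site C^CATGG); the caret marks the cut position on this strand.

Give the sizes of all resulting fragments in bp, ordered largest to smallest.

151, 80, 31, 9 bp

The XbaI site (TCTAGA) starts at position 160.
XbaI cuts after the first base of each site, so after position 160.
NcoI sites (CCATGG) start at positions 151, 240.
NcoI cuts after the first base of each site, so after positions 151, 240.
Combined cut positions: 151, 160, 240.
Linear molecule, 3 cuts → 4 fragments:
  1–151 → 151 bp
  152–160 → 9 bp
  161–240 → 80 bp
  241–271 → 31 bp
Sorted largest to smallest: 151, 80, 31, 9 bp.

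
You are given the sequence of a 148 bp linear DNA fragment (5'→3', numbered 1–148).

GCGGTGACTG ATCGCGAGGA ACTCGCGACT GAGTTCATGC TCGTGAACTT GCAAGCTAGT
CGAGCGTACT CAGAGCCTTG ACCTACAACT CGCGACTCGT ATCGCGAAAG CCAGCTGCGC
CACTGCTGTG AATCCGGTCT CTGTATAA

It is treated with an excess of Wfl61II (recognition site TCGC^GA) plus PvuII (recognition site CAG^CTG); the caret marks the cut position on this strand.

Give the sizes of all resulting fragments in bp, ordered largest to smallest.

67, 34, 15, 12, 11, 9 bp

Wfl61II sites (TCGCGA) start at positions 12, 23, 90, 102.
Wfl61II cuts after base 4 of each site, so after positions 15, 26, 93, 105.
The PvuII site (CAGCTG) starts at position 112.
PvuII cuts after base 3 of each site, so after position 114.
Combined cut positions: 15, 26, 93, 105, 114.
Linear molecule, 5 cuts → 6 fragments:
  1–15 → 15 bp
  16–26 → 11 bp
  27–93 → 67 bp
  94–105 → 12 bp
  106–114 → 9 bp
  115–148 → 34 bp
Sorted largest to smallest: 67, 34, 15, 12, 11, 9 bp.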